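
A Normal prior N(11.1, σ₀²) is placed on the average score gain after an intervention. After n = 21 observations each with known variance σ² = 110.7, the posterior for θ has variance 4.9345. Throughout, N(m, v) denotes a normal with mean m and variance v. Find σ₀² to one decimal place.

For the Normal–Normal model with known σ², precisions add: τ_n = τ₀ + n/σ².
So 1/σ₀² = 1/4.9345 − 21/110.7 = 0.202655 − 0.189702 = 0.012953.
Hence σ₀² = 1/0.012953 ≈ 77.2.

σ₀² = 77.2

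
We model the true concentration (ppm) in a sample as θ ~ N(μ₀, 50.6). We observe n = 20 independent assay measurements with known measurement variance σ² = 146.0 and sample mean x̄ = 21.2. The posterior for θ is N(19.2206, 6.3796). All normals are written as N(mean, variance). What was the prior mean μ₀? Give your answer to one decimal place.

With known observation variance, the Normal–Normal posterior has precision τ_n = τ₀ + n/σ² and mean μ_n = (τ₀μ₀ + (n/σ²)x̄)/τ_n.
Here τ₀ = 1/50.6 = 0.019763 and τ_data = 20/146.0 = 0.136986, so τ_n = 0.156749.
Rearranging for μ₀: μ₀ = (μ_n·τ_n − τ_data·x̄)/τ₀ = (19.2206·0.156749 − 0.136986·21.2) / 0.019763 = 0.108707/0.019763 ≈ 5.5.

μ₀ = 5.5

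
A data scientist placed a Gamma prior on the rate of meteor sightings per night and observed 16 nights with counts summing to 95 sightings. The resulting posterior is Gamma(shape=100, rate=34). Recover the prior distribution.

A Gamma(α, β) prior (rate parametrization) on a Poisson rate with n observations summing to S gives posterior Gamma(α+S, β+n).
So α = 100 − 95 = 5 and β = 34 − 16 = 18.

Gamma(shape=5, rate=18)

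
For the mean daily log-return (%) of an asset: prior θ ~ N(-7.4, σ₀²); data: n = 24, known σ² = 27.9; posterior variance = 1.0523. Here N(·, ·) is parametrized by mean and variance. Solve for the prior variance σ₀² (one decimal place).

σ₀² = 11.1

Posterior precision equals prior precision plus data precision: 1/σ_n² = 1/σ₀² + n/σ².
So 1/σ₀² = 1/1.0523 − 24/27.9 = 0.950299 − 0.860215 = 0.090084.
Hence σ₀² = 1/0.090084 ≈ 11.1.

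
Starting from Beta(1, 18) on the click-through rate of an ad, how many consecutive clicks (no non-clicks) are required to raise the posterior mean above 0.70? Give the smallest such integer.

After k clicks and 0 non-clicks the posterior is Beta(1+k, 18), with mean (1+k)/(1+18+k).
Set (1+k)/(19+k) > 0.70 and solve: k > (0.70·19 − 1)/(1 − 0.70) = 41.000.
The smallest integer exceeding 41.000 is 42, and checking k=42: (43)/(61) = 0.7049 > 0.70.

k = 42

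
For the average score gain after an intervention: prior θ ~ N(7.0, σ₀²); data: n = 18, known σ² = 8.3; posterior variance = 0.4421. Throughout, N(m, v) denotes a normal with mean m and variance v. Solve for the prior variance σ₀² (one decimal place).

For the Normal–Normal model with known σ², precisions add: τ_n = τ₀ + n/σ².
So 1/σ₀² = 1/0.4421 − 18/8.3 = 2.261932 − 2.168675 = 0.093257.
Hence σ₀² = 1/0.093257 ≈ 10.7.

σ₀² = 10.7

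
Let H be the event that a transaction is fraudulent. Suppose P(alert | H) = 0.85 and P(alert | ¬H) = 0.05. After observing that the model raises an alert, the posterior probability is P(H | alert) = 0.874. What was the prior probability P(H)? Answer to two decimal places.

P(H) = 0.29

Bayes' rule in odds form gives O(H|E) = O(H)·[P(E|H)/P(E|¬H)], hence O(H) = O(H|E)/LR.
Posterior odds = 0.874/(1−0.874) = 6.9365. LR = 0.85/0.05 = 17.0000.
Prior odds = 6.9365/17.0000 = 0.4080, so P(H) = 0.4080/(1+0.4080) ≈ 0.29.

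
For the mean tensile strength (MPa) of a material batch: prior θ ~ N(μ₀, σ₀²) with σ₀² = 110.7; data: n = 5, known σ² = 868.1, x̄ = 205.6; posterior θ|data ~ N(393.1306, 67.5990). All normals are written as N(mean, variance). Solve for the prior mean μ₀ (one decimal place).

μ₀ = 512.7

With known observation variance, the Normal–Normal posterior has precision τ_n = τ₀ + n/σ² and mean μ_n = (τ₀μ₀ + (n/σ²)x̄)/τ_n.
Here τ₀ = 1/110.7 = 0.009033 and τ_data = 5/868.1 = 0.005760, so τ_n = 0.014793.
Rearranging for μ₀: μ₀ = (μ_n·τ_n − τ_data·x̄)/τ₀ = (393.1306·0.014793 − 0.005760·205.6) / 0.009033 = 4.631325/0.009033 ≈ 512.7.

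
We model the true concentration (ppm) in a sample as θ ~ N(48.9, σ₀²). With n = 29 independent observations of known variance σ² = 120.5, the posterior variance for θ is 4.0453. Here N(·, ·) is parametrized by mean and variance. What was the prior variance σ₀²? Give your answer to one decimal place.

σ₀² = 153.0

Posterior precision equals prior precision plus data precision: 1/σ_n² = 1/σ₀² + n/σ².
So 1/σ₀² = 1/4.0453 − 29/120.5 = 0.247200 − 0.240664 = 0.006536.
Hence σ₀² = 1/0.006536 ≈ 153.0.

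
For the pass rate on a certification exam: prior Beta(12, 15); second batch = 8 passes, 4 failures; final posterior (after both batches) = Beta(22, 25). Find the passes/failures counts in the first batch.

Because Beta–binomial updating is additive in the counts, the combined data contributed (α_post−α_prior, β_post−β_prior) successes and failures.
Total across both batches: 22−12=10 passes, 25−15=10 failures.
Subtract the second batch: 10−8=2 passes and 10−4=6 failures.

2 passes and 6 failures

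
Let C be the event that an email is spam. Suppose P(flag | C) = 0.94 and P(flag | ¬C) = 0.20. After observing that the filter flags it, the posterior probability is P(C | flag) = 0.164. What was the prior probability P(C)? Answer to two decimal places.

P(C) = 0.04

In odds form, posterior odds = prior odds × likelihood ratio, so prior odds = posterior odds ÷ LR.
Posterior odds = 0.164/(1−0.164) = 0.1962. LR = 0.94/0.20 = 4.7000.
Prior odds = 0.1962/4.7000 = 0.0417, so P(C) = 0.0417/(1+0.0417) ≈ 0.04.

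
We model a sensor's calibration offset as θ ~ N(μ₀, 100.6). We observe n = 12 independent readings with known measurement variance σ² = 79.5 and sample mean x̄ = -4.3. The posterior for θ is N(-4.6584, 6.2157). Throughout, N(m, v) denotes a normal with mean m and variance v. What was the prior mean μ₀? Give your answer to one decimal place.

μ₀ = -10.1

The posterior mean is a precision-weighted average: μ_n = (τ₀μ₀ + τ_data·x̄)/(τ₀+τ_data), with τ₀=1/σ₀² and τ_data=n/σ².
Here τ₀ = 1/100.6 = 0.009940 and τ_data = 12/79.5 = 0.150943, so τ_n = 0.160883.
Rearranging for μ₀: μ₀ = (μ_n·τ_n − τ_data·x̄)/τ₀ = (-4.6584·0.160883 − 0.150943·-4.3) / 0.009940 = -0.100402/0.009940 ≈ -10.1.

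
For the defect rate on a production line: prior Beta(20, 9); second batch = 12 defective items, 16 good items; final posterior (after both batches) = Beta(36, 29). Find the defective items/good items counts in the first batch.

Sequential conjugate updates are equivalent to a single update on the pooled data, so total successes = posterior α − prior α and total failures = posterior β − prior β.
Total across both batches: 36−20=16 defective items, 29−9=20 good items.
Subtract the second batch: 16−12=4 defective items and 20−16=4 good items.

4 defective items and 4 good items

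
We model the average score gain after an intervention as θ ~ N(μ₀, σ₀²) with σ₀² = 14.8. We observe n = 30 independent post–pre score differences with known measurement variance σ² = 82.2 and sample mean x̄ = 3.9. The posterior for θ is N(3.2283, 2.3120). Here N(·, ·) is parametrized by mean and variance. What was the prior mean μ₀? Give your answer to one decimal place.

μ₀ = -0.4

With known observation variance, the Normal–Normal posterior has precision τ_n = τ₀ + n/σ² and mean μ_n = (τ₀μ₀ + (n/σ²)x̄)/τ_n.
Here τ₀ = 1/14.8 = 0.067568 and τ_data = 30/82.2 = 0.364964, so τ_n = 0.432532.
Rearranging for μ₀: μ₀ = (μ_n·τ_n − τ_data·x̄)/τ₀ = (3.2283·0.432532 − 0.364964·3.9) / 0.067568 = -0.027017/0.067568 ≈ -0.4.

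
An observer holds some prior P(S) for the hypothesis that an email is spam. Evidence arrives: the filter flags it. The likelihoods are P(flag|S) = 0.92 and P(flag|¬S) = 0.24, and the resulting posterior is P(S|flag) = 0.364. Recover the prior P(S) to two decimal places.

In odds form, posterior odds = prior odds × likelihood ratio, so prior odds = posterior odds ÷ LR.
Posterior odds = 0.364/(1−0.364) = 0.5723. LR = 0.92/0.24 = 3.8333.
Prior odds = 0.5723/3.8333 = 0.1493, so P(S) = 0.1493/(1+0.1493) ≈ 0.13.

P(S) = 0.13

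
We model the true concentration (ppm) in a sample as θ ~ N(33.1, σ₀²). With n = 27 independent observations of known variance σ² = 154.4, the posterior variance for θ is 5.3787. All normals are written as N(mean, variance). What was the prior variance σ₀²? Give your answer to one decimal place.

σ₀² = 90.5

Posterior precision equals prior precision plus data precision: 1/σ_n² = 1/σ₀² + n/σ².
So 1/σ₀² = 1/5.3787 − 27/154.4 = 0.185919 − 0.174870 = 0.011049.
Hence σ₀² = 1/0.011049 ≈ 90.5.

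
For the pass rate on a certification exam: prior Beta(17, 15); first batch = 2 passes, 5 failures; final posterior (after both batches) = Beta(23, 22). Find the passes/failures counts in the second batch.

Because Beta–binomial updating is additive in the counts, the combined data contributed (α_post−α_prior, β_post−β_prior) successes and failures.
Total across both batches: 23−17=6 passes, 22−15=7 failures.
Subtract the first batch: 6−2=4 passes and 7−5=2 failures.

4 passes and 2 failures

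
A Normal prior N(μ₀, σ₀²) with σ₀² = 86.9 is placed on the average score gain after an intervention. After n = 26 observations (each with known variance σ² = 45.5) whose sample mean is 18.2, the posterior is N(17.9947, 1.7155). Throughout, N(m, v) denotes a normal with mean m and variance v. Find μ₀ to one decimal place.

With known observation variance, the Normal–Normal posterior has precision τ_n = τ₀ + n/σ² and mean μ_n = (τ₀μ₀ + (n/σ²)x̄)/τ_n.
Here τ₀ = 1/86.9 = 0.011507 and τ_data = 26/45.5 = 0.571429, so τ_n = 0.582936.
Rearranging for μ₀: μ₀ = (μ_n·τ_n − τ_data·x̄)/τ₀ = (17.9947·0.582936 − 0.571429·18.2) / 0.011507 = 0.089751/0.011507 ≈ 7.8.

μ₀ = 7.8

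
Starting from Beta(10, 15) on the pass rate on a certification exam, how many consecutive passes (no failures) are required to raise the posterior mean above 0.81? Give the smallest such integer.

After k passes and 0 failures the posterior is Beta(10+k, 15), with mean (10+k)/(10+15+k).
Set (10+k)/(25+k) > 0.81 and solve: k > (0.81·25 − 10)/(1 − 0.81) = 53.947.
The smallest integer exceeding 53.947 is 54, and checking k=54: (64)/(79) = 0.8101 > 0.81.

k = 54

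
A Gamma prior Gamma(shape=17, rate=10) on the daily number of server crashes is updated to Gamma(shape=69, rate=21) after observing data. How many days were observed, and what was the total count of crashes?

Gamma–Poisson conjugacy: posterior shape = α + Σxᵢ, posterior rate = β + n.
Matching: Σxᵢ = 69 − 17 = 52 and n = 21 − 10 = 11.

n = 11 days with total 52 crashes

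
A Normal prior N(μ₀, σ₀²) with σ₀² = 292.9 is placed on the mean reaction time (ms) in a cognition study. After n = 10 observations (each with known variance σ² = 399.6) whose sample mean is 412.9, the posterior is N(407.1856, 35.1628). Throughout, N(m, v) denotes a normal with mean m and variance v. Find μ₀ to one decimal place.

μ₀ = 365.3

With known observation variance, the Normal–Normal posterior has precision τ_n = τ₀ + n/σ² and mean μ_n = (τ₀μ₀ + (n/σ²)x̄)/τ_n.
Here τ₀ = 1/292.9 = 0.003414 and τ_data = 10/399.6 = 0.025025, so τ_n = 0.028439.
Rearranging for μ₀: μ₀ = (μ_n·τ_n − τ_data·x̄)/τ₀ = (407.1856·0.028439 − 0.025025·412.9) / 0.003414 = 1.247129/0.003414 ≈ 365.3.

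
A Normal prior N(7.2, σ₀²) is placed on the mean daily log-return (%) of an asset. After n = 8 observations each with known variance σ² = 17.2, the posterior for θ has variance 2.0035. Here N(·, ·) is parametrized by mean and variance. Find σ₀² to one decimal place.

σ₀² = 29.4

Posterior precision equals prior precision plus data precision: 1/σ_n² = 1/σ₀² + n/σ².
So 1/σ₀² = 1/2.0035 − 8/17.2 = 0.499127 − 0.465116 = 0.034011.
Hence σ₀² = 1/0.034011 ≈ 29.4.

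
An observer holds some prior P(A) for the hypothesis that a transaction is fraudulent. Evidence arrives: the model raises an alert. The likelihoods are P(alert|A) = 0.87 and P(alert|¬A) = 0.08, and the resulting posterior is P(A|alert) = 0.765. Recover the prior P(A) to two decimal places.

In odds form, posterior odds = prior odds × likelihood ratio, so prior odds = posterior odds ÷ LR.
Posterior odds = 0.765/(1−0.765) = 3.2553. LR = 0.87/0.08 = 10.8750.
Prior odds = 3.2553/10.8750 = 0.2993, so P(A) = 0.2993/(1+0.2993) ≈ 0.23.

P(A) = 0.23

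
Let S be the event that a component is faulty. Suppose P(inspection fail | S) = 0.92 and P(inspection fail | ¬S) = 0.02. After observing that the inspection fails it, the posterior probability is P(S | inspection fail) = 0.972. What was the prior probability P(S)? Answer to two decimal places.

P(S) = 0.43

Bayes' rule in odds form gives O(S|E) = O(S)·[P(E|S)/P(E|¬S)], hence O(S) = O(S|E)/LR.
Posterior odds = 0.972/(1−0.972) = 34.7143. LR = 0.92/0.02 = 46.0000.
Prior odds = 34.7143/46.0000 = 0.7547, so P(S) = 0.7547/(1+0.7547) ≈ 0.43.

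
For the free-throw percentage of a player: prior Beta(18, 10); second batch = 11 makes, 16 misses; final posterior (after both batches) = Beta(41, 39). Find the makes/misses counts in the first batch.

Sequential conjugate updates are equivalent to a single update on the pooled data, so total successes = posterior α − prior α and total failures = posterior β − prior β.
Total across both batches: 41−18=23 makes, 39−10=29 misses.
Subtract the second batch: 23−11=12 makes and 29−16=13 misses.

12 makes and 13 misses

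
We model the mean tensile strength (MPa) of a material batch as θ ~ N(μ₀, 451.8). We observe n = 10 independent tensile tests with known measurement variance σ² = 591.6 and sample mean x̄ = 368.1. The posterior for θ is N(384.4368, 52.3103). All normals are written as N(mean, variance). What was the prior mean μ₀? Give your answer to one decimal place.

μ₀ = 509.2

With known observation variance, the Normal–Normal posterior has precision τ_n = τ₀ + n/σ² and mean μ_n = (τ₀μ₀ + (n/σ²)x̄)/τ_n.
Here τ₀ = 1/451.8 = 0.002213 and τ_data = 10/591.6 = 0.016903, so τ_n = 0.019116.
Rearranging for μ₀: μ₀ = (μ_n·τ_n − τ_data·x̄)/τ₀ = (384.4368·0.019116 − 0.016903·368.1) / 0.002213 = 1.126900/0.002213 ≈ 509.2.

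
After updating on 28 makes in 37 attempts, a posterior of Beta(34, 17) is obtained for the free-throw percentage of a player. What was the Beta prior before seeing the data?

A Beta(a, b) prior with s successes and f failures in binomial data gives a Beta(a+s, b+f) posterior.
So a = 34 − 28 = 6 and b = 17 − 9 = 8.

Beta(6, 8)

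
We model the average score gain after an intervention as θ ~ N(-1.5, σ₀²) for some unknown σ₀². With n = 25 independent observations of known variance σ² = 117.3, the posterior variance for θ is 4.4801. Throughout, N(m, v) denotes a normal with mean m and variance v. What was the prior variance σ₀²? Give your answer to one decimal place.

σ₀² = 99.2

For the Normal–Normal model with known σ², precisions add: τ_n = τ₀ + n/σ².
So 1/σ₀² = 1/4.4801 − 25/117.3 = 0.223209 − 0.213129 = 0.010080.
Hence σ₀² = 1/0.010080 ≈ 99.2.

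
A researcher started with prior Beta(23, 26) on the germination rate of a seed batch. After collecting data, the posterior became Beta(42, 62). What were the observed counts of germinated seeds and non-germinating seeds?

19 germinated seeds and 36 non-germinating seeds

A Beta(α, β) prior with s successes and f failures in binomial data gives a Beta(α+s, β+f) posterior.
So s = 42 − 23 = 19 and f = 62 − 26 = 36.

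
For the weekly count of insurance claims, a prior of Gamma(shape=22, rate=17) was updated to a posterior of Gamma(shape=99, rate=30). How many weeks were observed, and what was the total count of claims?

Gamma–Poisson conjugacy: posterior shape = α + Σxᵢ, posterior rate = β + n.
Matching: Σxᵢ = 99 − 22 = 77 and n = 30 − 17 = 13.

n = 13 weeks with total 77 claims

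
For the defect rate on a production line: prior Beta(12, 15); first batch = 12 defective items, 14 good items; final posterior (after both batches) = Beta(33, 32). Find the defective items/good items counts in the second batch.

9 defective items and 3 good items

Because Beta–binomial updating is additive in the counts, the combined data contributed (α_post−α_prior, β_post−β_prior) successes and failures.
Total across both batches: 33−12=21 defective items, 32−15=17 good items.
Subtract the first batch: 21−12=9 defective items and 17−14=3 good items.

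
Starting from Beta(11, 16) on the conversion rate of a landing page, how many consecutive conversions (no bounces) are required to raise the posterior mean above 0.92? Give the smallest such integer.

k = 174

After k conversions and 0 bounces the posterior is Beta(11+k, 16), with mean (11+k)/(11+16+k).
Set (11+k)/(27+k) > 0.92 and solve: k > (0.92·27 − 11)/(1 − 0.92) = 173.000.
The smallest integer exceeding 173.000 is 174, and checking k=174: (185)/(201) = 0.9204 > 0.92.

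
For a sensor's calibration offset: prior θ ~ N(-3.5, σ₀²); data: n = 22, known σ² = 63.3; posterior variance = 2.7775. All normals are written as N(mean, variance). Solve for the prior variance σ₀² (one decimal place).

For the Normal–Normal model with known σ², precisions add: τ_n = τ₀ + n/σ².
So 1/σ₀² = 1/2.7775 − 22/63.3 = 0.360036 − 0.347551 = 0.012485.
Hence σ₀² = 1/0.012485 ≈ 80.1.

σ₀² = 80.1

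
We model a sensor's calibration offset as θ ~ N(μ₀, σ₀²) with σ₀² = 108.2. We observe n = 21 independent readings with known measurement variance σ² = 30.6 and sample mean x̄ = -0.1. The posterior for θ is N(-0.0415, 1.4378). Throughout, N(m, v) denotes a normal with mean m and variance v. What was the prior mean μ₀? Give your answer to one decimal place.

The posterior mean is a precision-weighted average: μ_n = (τ₀μ₀ + τ_data·x̄)/(τ₀+τ_data), with τ₀=1/σ₀² and τ_data=n/σ².
Here τ₀ = 1/108.2 = 0.009242 and τ_data = 21/30.6 = 0.686275, so τ_n = 0.695517.
Rearranging for μ₀: μ₀ = (μ_n·τ_n − τ_data·x̄)/τ₀ = (-0.0415·0.695517 − 0.686275·-0.1) / 0.009242 = 0.039764/0.009242 ≈ 4.3.

μ₀ = 4.3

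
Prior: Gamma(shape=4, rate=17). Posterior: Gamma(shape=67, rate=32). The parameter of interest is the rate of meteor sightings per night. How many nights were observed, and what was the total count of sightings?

n = 15 nights with total 63 sightings

Gamma–Poisson conjugacy: posterior shape = α + Σxᵢ, posterior rate = β + n.
Matching: Σxᵢ = 67 − 4 = 63 and n = 32 − 17 = 15.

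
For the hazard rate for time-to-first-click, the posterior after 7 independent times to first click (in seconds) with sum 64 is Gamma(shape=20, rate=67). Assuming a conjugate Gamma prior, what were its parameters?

For an exponential likelihood with a Gamma(α, β) prior on the rate, n observations with total T give posterior Gamma(α+n, β+T).
So α = 20 − 7 = 13 and β = 67 − 64 = 3.

Gamma(shape=13, rate=3)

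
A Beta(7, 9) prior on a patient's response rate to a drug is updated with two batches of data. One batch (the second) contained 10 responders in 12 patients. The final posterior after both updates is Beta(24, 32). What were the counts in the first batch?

Because Beta–binomial updating is additive in the counts, the combined data contributed (α_post−α_prior, β_post−β_prior) successes and failures.
Total across both batches: 24−7=17 responders, 32−9=23 non-responders.
Subtract the second batch: 17−10=7 responders and 23−2=21 non-responders.

7 responders and 21 non-responders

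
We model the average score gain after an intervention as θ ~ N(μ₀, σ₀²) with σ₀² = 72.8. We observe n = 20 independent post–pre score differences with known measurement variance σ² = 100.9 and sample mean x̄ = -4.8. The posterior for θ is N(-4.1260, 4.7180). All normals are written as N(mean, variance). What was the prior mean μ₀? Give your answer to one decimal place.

μ₀ = 5.6

With known observation variance, the Normal–Normal posterior has precision τ_n = τ₀ + n/σ² and mean μ_n = (τ₀μ₀ + (n/σ²)x̄)/τ_n.
Here τ₀ = 1/72.8 = 0.013736 and τ_data = 20/100.9 = 0.198216, so τ_n = 0.211952.
Rearranging for μ₀: μ₀ = (μ_n·τ_n − τ_data·x̄)/τ₀ = (-4.1260·0.211952 − 0.198216·-4.8) / 0.013736 = 0.076923/0.013736 ≈ 5.6.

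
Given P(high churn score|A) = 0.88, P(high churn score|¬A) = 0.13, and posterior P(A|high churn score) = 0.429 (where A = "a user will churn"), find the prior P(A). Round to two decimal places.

In odds form, posterior odds = prior odds × likelihood ratio, so prior odds = posterior odds ÷ LR.
Posterior odds = 0.429/(1−0.429) = 0.7513. LR = 0.88/0.13 = 6.7692.
Prior odds = 0.7513/6.7692 = 0.1110, so P(A) = 0.1110/(1+0.1110) ≈ 0.10.

P(A) = 0.10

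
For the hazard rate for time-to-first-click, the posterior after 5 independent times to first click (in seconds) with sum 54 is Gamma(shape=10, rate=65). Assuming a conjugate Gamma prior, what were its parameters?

Gamma(shape=5, rate=11)

For an exponential likelihood with a Gamma(α, β) prior on the rate, n observations with total T give posterior Gamma(α+n, β+T).
So α = 10 − 5 = 5 and β = 65 − 54 = 11.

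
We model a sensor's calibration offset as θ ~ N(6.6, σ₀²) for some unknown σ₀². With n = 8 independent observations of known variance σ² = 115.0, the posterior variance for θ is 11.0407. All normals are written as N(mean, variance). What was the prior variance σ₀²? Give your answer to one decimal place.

For the Normal–Normal model with known σ², precisions add: τ_n = τ₀ + n/σ².
So 1/σ₀² = 1/11.0407 − 8/115.0 = 0.090574 − 0.069565 = 0.021009.
Hence σ₀² = 1/0.021009 ≈ 47.6.

σ₀² = 47.6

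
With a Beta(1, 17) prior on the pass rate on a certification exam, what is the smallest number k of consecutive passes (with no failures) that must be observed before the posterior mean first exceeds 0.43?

After k passes and 0 failures the posterior is Beta(1+k, 17), with mean (1+k)/(1+17+k).
Set (1+k)/(18+k) > 0.43 and solve: k > (0.43·18 − 1)/(1 − 0.43) = 11.825.
The smallest integer exceeding 11.825 is 12, and checking k=12: (13)/(30) = 0.4333 > 0.43.

k = 12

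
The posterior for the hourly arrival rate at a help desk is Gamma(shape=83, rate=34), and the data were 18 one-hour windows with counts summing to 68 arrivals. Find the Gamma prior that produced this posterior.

Gamma–Poisson conjugacy: posterior shape = α + Σxᵢ, posterior rate = β + n.
So α = 83 − 68 = 15 and β = 34 − 18 = 16.

Gamma(shape=15, rate=16)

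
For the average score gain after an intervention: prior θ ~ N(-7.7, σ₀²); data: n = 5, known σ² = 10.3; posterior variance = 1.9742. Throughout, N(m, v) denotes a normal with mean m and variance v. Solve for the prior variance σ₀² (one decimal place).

σ₀² = 47.4

For the Normal–Normal model with known σ², precisions add: τ_n = τ₀ + n/σ².
So 1/σ₀² = 1/1.9742 − 5/10.3 = 0.506534 − 0.485437 = 0.021097.
Hence σ₀² = 1/0.021097 ≈ 47.4.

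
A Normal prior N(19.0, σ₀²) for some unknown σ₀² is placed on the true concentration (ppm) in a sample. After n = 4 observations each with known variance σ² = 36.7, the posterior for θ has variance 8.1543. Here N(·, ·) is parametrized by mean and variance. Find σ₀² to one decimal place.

σ₀² = 73.3

For the Normal–Normal model with known σ², precisions add: τ_n = τ₀ + n/σ².
So 1/σ₀² = 1/8.1543 − 4/36.7 = 0.122635 − 0.108992 = 0.013643.
Hence σ₀² = 1/0.013643 ≈ 73.3.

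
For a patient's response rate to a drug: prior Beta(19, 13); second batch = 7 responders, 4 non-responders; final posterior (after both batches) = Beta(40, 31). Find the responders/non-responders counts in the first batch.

Sequential conjugate updates are equivalent to a single update on the pooled data, so total successes = posterior α − prior α and total failures = posterior β − prior β.
Total across both batches: 40−19=21 responders, 31−13=18 non-responders.
Subtract the second batch: 21−7=14 responders and 18−4=14 non-responders.

14 responders and 14 non-responders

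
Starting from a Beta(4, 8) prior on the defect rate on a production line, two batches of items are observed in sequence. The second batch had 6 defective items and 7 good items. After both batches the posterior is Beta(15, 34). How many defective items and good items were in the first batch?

Sequential conjugate updates are equivalent to a single update on the pooled data, so total successes = posterior α − prior α and total failures = posterior β − prior β.
Total across both batches: 15−4=11 defective items, 34−8=26 good items.
Subtract the second batch: 11−6=5 defective items and 26−7=19 good items.

5 defective items and 19 good items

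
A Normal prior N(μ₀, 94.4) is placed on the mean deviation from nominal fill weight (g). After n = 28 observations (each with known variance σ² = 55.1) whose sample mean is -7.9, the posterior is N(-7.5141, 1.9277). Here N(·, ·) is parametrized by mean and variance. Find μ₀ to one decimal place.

The posterior mean is a precision-weighted average: μ_n = (τ₀μ₀ + τ_data·x̄)/(τ₀+τ_data), with τ₀=1/σ₀² and τ_data=n/σ².
Here τ₀ = 1/94.4 = 0.010593 and τ_data = 28/55.1 = 0.508167, so τ_n = 0.518760.
Rearranging for μ₀: μ₀ = (μ_n·τ_n − τ_data·x̄)/τ₀ = (-7.5141·0.518760 − 0.508167·-7.9) / 0.010593 = 0.116505/0.010593 ≈ 11.0.

μ₀ = 11.0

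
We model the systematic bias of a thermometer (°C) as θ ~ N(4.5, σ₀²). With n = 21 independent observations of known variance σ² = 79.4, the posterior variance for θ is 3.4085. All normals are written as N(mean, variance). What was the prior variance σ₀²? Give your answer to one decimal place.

Posterior precision equals prior precision plus data precision: 1/σ_n² = 1/σ₀² + n/σ².
So 1/σ₀² = 1/3.4085 − 21/79.4 = 0.293384 − 0.264484 = 0.028900.
Hence σ₀² = 1/0.028900 ≈ 34.6.

σ₀² = 34.6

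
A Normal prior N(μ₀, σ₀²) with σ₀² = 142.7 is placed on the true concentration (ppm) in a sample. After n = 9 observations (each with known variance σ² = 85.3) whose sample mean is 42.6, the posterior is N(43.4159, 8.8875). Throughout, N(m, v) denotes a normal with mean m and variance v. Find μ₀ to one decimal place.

μ₀ = 55.7

The posterior mean is a precision-weighted average: μ_n = (τ₀μ₀ + τ_data·x̄)/(τ₀+τ_data), with τ₀=1/σ₀² and τ_data=n/σ².
Here τ₀ = 1/142.7 = 0.007008 and τ_data = 9/85.3 = 0.105510, so τ_n = 0.112518.
Rearranging for μ₀: μ₀ = (μ_n·τ_n − τ_data·x̄)/τ₀ = (43.4159·0.112518 − 0.105510·42.6) / 0.007008 = 0.390344/0.007008 ≈ 55.7.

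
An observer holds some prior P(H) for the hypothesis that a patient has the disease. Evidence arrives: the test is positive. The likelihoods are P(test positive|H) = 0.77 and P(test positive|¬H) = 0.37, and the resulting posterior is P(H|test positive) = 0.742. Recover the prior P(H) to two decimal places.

P(H) = 0.58

Bayes' rule in odds form gives O(H|E) = O(H)·[P(E|H)/P(E|¬H)], hence O(H) = O(H|E)/LR.
Posterior odds = 0.742/(1−0.742) = 2.8760. LR = 0.77/0.37 = 2.0811.
Prior odds = 2.8760/2.0811 = 1.3820, so P(H) = 1.3820/(1+1.3820) ≈ 0.58.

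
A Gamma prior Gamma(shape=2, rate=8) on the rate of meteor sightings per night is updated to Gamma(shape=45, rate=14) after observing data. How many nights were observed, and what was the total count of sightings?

n = 6 nights with total 43 sightings

A Gamma(α, β) prior (rate parametrization) on a Poisson rate with n observations summing to S gives posterior Gamma(α+S, β+n).
Matching: Σxᵢ = 45 − 2 = 43 and n = 14 − 8 = 6.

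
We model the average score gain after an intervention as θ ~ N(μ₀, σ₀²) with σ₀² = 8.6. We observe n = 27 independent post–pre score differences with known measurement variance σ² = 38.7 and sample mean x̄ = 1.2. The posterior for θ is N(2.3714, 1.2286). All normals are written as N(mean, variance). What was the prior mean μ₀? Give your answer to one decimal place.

μ₀ = 9.4

The posterior mean is a precision-weighted average: μ_n = (τ₀μ₀ + τ_data·x̄)/(τ₀+τ_data), with τ₀=1/σ₀² and τ_data=n/σ².
Here τ₀ = 1/8.6 = 0.116279 and τ_data = 27/38.7 = 0.697674, so τ_n = 0.813953.
Rearranging for μ₀: μ₀ = (μ_n·τ_n − τ_data·x̄)/τ₀ = (2.3714·0.813953 − 0.697674·1.2) / 0.116279 = 1.092999/0.116279 ≈ 9.4.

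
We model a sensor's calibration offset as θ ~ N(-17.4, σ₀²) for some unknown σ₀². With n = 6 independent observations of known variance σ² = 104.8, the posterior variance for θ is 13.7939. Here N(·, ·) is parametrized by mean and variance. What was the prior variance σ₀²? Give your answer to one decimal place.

σ₀² = 65.6

For the Normal–Normal model with known σ², precisions add: τ_n = τ₀ + n/σ².
So 1/σ₀² = 1/13.7939 − 6/104.8 = 0.072496 − 0.057252 = 0.015244.
Hence σ₀² = 1/0.015244 ≈ 65.6.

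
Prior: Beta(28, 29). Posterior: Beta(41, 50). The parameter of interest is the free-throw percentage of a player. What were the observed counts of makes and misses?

13 makes and 21 misses

A Beta(α, β) prior with s successes and f failures in binomial data gives a Beta(α+s, β+f) posterior.
Match parameters: s=41−28=13, f=50−29=21.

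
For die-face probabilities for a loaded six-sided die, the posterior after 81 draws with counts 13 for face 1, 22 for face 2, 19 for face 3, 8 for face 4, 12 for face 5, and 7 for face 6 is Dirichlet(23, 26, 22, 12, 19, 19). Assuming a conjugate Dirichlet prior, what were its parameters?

Dirichlet(10, 4, 3, 4, 7, 12)

For a Dirichlet(α) prior with multinomial counts c, the posterior is Dirichlet(α + c) componentwise.
Subtract each count from the matching posterior parameter: 23−13=10, 26−22=4, 22−19=3, 12−8=4, 19−12=7, 19−7=12.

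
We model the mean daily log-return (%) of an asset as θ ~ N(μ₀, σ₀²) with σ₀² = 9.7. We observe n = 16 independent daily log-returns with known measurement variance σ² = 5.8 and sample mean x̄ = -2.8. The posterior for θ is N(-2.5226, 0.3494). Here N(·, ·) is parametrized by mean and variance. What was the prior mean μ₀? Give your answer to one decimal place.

μ₀ = 4.9

With known observation variance, the Normal–Normal posterior has precision τ_n = τ₀ + n/σ² and mean μ_n = (τ₀μ₀ + (n/σ²)x̄)/τ_n.
Here τ₀ = 1/9.7 = 0.103093 and τ_data = 16/5.8 = 2.758621, so τ_n = 2.861714.
Rearranging for μ₀: μ₀ = (μ_n·τ_n − τ_data·x̄)/τ₀ = (-2.5226·2.861714 − 2.758621·-2.8) / 0.103093 = 0.505179/0.103093 ≈ 4.9.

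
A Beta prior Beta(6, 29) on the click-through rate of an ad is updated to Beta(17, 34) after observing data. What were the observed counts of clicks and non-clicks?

11 clicks and 5 non-clicks

A Beta(a, b) prior with s successes and f failures in binomial data gives a Beta(a+s, b+f) posterior.
Match parameters: s=17−6=11, f=34−29=5.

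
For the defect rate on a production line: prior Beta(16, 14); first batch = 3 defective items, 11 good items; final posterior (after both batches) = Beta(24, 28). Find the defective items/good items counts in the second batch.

Because Beta–binomial updating is additive in the counts, the combined data contributed (α_post−α_prior, β_post−β_prior) successes and failures.
Total across both batches: 24−16=8 defective items, 28−14=14 good items.
Subtract the first batch: 8−3=5 defective items and 14−11=3 good items.

5 defective items and 3 good items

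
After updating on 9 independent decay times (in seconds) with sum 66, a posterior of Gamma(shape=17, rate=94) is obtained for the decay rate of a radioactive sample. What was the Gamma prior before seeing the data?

Gamma–exponential conjugacy: posterior shape = α + n, posterior rate = β + Σtᵢ.
So α = 17 − 9 = 8 and β = 94 − 66 = 28.

Gamma(shape=8, rate=28)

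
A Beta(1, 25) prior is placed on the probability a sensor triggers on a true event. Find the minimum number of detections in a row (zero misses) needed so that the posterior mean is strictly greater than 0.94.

k = 391

After k detections and 0 misses the posterior is Beta(1+k, 25), with mean (1+k)/(1+25+k).
Set (1+k)/(26+k) > 0.94 and solve: k > (0.94·26 − 1)/(1 − 0.94) = 390.667.
The smallest integer exceeding 390.667 is 391.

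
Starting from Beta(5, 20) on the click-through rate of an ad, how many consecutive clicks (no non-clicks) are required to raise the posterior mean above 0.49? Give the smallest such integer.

After k clicks and 0 non-clicks the posterior is Beta(5+k, 20), with mean (5+k)/(5+20+k).
Set (5+k)/(25+k) > 0.49 and solve: k > (0.49·25 − 5)/(1 − 0.49) = 14.216.
The smallest integer exceeding 14.216 is 15, and checking k=15: (20)/(40) = 0.5000 > 0.49.

k = 15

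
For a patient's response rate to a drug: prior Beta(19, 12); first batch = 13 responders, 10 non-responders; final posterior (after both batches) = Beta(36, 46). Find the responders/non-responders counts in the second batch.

Because Beta–binomial updating is additive in the counts, the combined data contributed (α_post−α_prior, β_post−β_prior) successes and failures.
Total across both batches: 36−19=17 responders, 46−12=34 non-responders.
Subtract the first batch: 17−13=4 responders and 34−10=24 non-responders.

4 responders and 24 non-responders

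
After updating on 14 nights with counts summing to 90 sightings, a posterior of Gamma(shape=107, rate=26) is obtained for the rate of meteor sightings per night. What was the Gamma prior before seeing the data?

Gamma(shape=17, rate=12)

Gamma–Poisson conjugacy: posterior shape = α + Σxᵢ, posterior rate = β + n.
So α = 107 − 90 = 17 and β = 26 − 14 = 12.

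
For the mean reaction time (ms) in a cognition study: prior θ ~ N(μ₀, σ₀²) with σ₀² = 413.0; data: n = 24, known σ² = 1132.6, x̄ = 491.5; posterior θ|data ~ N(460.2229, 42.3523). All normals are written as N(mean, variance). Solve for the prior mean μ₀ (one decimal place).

The posterior mean is a precision-weighted average: μ_n = (τ₀μ₀ + τ_data·x̄)/(τ₀+τ_data), with τ₀=1/σ₀² and τ_data=n/σ².
Here τ₀ = 1/413.0 = 0.002421 and τ_data = 24/1132.6 = 0.021190, so τ_n = 0.023611.
Rearranging for μ₀: μ₀ = (μ_n·τ_n − τ_data·x̄)/τ₀ = (460.2229·0.023611 − 0.021190·491.5) / 0.002421 = 0.451438/0.002421 ≈ 186.5.

μ₀ = 186.5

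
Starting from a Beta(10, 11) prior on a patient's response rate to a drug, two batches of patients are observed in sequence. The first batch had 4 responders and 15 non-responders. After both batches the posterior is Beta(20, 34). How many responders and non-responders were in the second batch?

Sequential conjugate updates are equivalent to a single update on the pooled data, so total successes = posterior α − prior α and total failures = posterior β − prior β.
Total across both batches: 20−10=10 responders, 34−11=23 non-responders.
Subtract the first batch: 10−4=6 responders and 23−15=8 non-responders.

6 responders and 8 non-responders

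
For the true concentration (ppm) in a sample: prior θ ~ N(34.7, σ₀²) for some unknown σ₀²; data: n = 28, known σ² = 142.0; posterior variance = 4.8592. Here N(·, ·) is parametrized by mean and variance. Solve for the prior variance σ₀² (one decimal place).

σ₀² = 116.1

For the Normal–Normal model with known σ², precisions add: τ_n = τ₀ + n/σ².
So 1/σ₀² = 1/4.8592 − 28/142.0 = 0.205795 − 0.197183 = 0.008612.
Hence σ₀² = 1/0.008612 ≈ 116.1.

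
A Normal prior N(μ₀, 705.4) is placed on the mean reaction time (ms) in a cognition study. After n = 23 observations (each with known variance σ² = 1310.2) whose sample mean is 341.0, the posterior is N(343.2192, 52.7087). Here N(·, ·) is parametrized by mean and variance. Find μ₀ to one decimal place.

The posterior mean is a precision-weighted average: μ_n = (τ₀μ₀ + τ_data·x̄)/(τ₀+τ_data), with τ₀=1/σ₀² and τ_data=n/σ².
Here τ₀ = 1/705.4 = 0.001418 and τ_data = 23/1310.2 = 0.017555, so τ_n = 0.018973.
Rearranging for μ₀: μ₀ = (μ_n·τ_n − τ_data·x̄)/τ₀ = (343.2192·0.018973 − 0.017555·341.0) / 0.001418 = 0.525643/0.001418 ≈ 370.7.

μ₀ = 370.7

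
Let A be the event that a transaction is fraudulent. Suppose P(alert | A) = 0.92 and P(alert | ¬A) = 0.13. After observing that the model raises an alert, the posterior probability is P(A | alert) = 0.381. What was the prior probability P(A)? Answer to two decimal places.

In odds form, posterior odds = prior odds × likelihood ratio, so prior odds = posterior odds ÷ LR.
Posterior odds = 0.381/(1−0.381) = 0.6155. LR = 0.92/0.13 = 7.0769.
Prior odds = 0.6155/7.0769 = 0.0870, so P(A) = 0.0870/(1+0.0870) ≈ 0.08.

P(A) = 0.08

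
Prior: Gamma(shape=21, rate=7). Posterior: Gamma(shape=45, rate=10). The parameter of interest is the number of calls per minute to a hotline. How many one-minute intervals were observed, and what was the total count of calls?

Gamma–Poisson conjugacy: posterior shape = α + Σxᵢ, posterior rate = β + n.
Matching: Σxᵢ = 45 − 21 = 24 and n = 10 − 7 = 3.

n = 3 one-minute intervals with total 24 calls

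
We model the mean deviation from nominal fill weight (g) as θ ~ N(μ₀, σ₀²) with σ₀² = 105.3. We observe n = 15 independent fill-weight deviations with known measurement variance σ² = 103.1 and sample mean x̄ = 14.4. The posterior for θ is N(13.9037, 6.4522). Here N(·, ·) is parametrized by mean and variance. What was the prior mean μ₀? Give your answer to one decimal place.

The posterior mean is a precision-weighted average: μ_n = (τ₀μ₀ + τ_data·x̄)/(τ₀+τ_data), with τ₀=1/σ₀² and τ_data=n/σ².
Here τ₀ = 1/105.3 = 0.009497 and τ_data = 15/103.1 = 0.145490, so τ_n = 0.154987.
Rearranging for μ₀: μ₀ = (μ_n·τ_n − τ_data·x̄)/τ₀ = (13.9037·0.154987 − 0.145490·14.4) / 0.009497 = 0.059837/0.009497 ≈ 6.3.

μ₀ = 6.3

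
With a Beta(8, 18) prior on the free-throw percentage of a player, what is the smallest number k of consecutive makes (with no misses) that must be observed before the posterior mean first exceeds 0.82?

k = 75

After k makes and 0 misses the posterior is Beta(8+k, 18), with mean (8+k)/(8+18+k).
Set (8+k)/(26+k) > 0.82 and solve: k > (0.82·26 − 8)/(1 − 0.82) = 74.000.
The smallest integer exceeding 74.000 is 75.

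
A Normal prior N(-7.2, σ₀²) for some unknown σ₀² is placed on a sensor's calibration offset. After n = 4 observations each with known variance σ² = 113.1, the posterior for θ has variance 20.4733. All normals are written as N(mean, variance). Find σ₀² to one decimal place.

σ₀² = 74.2

Posterior precision equals prior precision plus data precision: 1/σ_n² = 1/σ₀² + n/σ².
So 1/σ₀² = 1/20.4733 − 4/113.1 = 0.048844 − 0.035367 = 0.013477.
Hence σ₀² = 1/0.013477 ≈ 74.2.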